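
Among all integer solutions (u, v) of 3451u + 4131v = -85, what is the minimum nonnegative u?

152

gcd(4131, 3451) = 17  (4131 = 1×3451 + 680, 3451 = 5×680 + 51, 680 = 13×51 + 17, 51 = 3×17).
17 divides -85, so solutions exist.
Back-substituting, 3451×(-79) + 4131×(66) = 17.
Scale by -85/17 = -5: (u₀, v₀) = (395, -330).
General solution: u = 395 + 243t, v = -330 - 203t for integer t.
u ≥ 0: smallest is 395 mod 243 = 152 (at t = -1), with v = -127.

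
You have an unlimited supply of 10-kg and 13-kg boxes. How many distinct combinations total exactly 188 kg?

Need nonnegative integers with 10j + 13k = 188.
gcd(10, 13) = 1, and 10·(4) + 13·(-3) = 1.
So (j₀, k₀) = (752, -564); general j = 752 + 13t, k = -564 - 10t.
j ≥ 0 ⇒ t ≥ -57; k ≥ 0 ⇒ t ≤ -57. That's 1 value of t.

1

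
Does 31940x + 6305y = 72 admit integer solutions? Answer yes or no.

gcd(31940, 6305) = 5  (31940 = 5*6305 + 415, 6305 = 15*415 + 80, 415 = 5*80 + 15, 80 = 5*15 + 5, 15 = 3*5).
5 does not divide 72 (remainder 2), so no integer solutions.

no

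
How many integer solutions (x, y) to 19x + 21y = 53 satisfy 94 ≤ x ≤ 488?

gcd(21, 19):
  21 = 1·19 + 2
  19 = 9·2 + 1
  2 = 2·1
so gcd(21, 19) = 1.
Back-substitute for Bézout coefficients:
  1 = 19 - 9·2
  ... = 19·(10) + 21·(-9)
Scale by 53: particular solution (530, -477); reduce x mod 21: (5, -2).
General solution: x = 5 + 21t, y = -2 - 19t for integer t.
94 ≤ 5 + 21t ≤ 488 gives t ∈ [5, 23], which is 19 values.

19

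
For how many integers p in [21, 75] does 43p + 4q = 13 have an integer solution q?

14

gcd(43, 4) = 1.
By Bézout, 43*(-1) + 4*(11) = 1.
Particular solution: (3, -29).
General solution: p = 3 + 4t, q = -29 - 43t for integer t.
21 ≤ 3 + 4t ≤ 75 gives t ∈ [5, 18], which is 14 values.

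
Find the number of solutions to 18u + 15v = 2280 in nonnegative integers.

26

gcd(18, 15) = 3  (18 = 1·15 + 3, 15 = 5·3).
Back-substituting, 18·(1) + 15·(-1) = 3.
Scale by 760: one solution is (760, -760). Reduce u mod 5: (0, 152).
General: u = 0 + 5t, v = 152 - 6t.
u ≥ 0 ⇒ t ≥ 0; v ≥ 0 ⇒ t ≤ 25. So t ∈ [0, 25]: 26 solutions.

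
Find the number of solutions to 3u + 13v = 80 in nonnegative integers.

2

gcd(13, 3):
  13 = 4*3 + 1
  3 = 3*1
so gcd(13, 3) = 1.
Back-substitute for Bézout coefficients:
  1 = 13 - 4*3
  ... = 3*(-4) + 13*(1)
Scale by 80: one solution is (-320, 80). Reduce u mod 13: (5, 5).
General: u = 5 + 13t, v = 5 - 3t.
u ≥ 0 ⇒ t ≥ 0; v ≥ 0 ⇒ t ≤ 1. So t ∈ [0, 1]: 2 solutions.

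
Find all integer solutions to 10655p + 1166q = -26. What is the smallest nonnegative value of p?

782

gcd(10655, 1166) = 1.
1 divides -26, so solutions exist.
By Bézout, 10655×(239) + 1166×(-2184) = 1.
Scale by -26/1 = -26: (p₀, q₀) = (-6214, 56784).
General solution: p = -6214 + 1166t, q = 56784 - 10655t for integer t.
p ≥ 0: smallest is -6214 mod 1166 = 782 (at t = 6), with q = -7146.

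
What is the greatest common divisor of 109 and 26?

gcd(109, 26):
  109 = 4·26 + 5
  26 = 5·5 + 1
  5 = 5·1
so gcd(109, 26) = 1.

1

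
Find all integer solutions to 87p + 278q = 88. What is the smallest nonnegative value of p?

gcd(278, 87):
  278 = 3*87 + 17
  87 = 5*17 + 2
  17 = 8*2 + 1
  2 = 2*1
so gcd(278, 87) = 1.
1 divides 88, so solutions exist.
Back-substitute for Bézout coefficients:
  1 = 17 - 8*2
  ... = 87*(-131) + 278*(41)
Scale by 88/1 = 88: (p₀, q₀) = (-11528, 3608).
General solution: p = -11528 + 278t, q = 3608 - 87t for integer t.
p ≥ 0: smallest is -11528 mod 278 = 148 (at t = 42), with q = -46.

148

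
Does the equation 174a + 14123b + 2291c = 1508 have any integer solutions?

yes

gcd(14123, 174) = 29  (14123 = 81*174 + 29, 174 = 6*29).
gcd(29, 2291) = 29.
29 divides 1508, so integer solutions exist.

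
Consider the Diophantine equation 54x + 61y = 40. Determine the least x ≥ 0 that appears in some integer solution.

gcd(61, 54):
  61 = 1·54 + 7
  54 = 7·7 + 5
  7 = 1·5 + 2
  5 = 2·2 + 1
  2 = 2·1
so gcd(61, 54) = 1.
1 divides 40, so solutions exist.
Back-substitute for Bézout coefficients:
  1 = 5 - 2·2
  ... = 54·(26) + 61·(-23)
Scale by 40/1 = 40: (x₀, y₀) = (1040, -920).
General solution: x = 1040 + 61t, y = -920 - 54t for integer t.
x ≥ 0: smallest is 1040 mod 61 = 3 (at t = -17), with y = -2.

3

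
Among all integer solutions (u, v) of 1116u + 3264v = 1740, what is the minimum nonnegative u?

101

gcd(3264, 1116):
  3264 = 2*1116 + 1032
  1116 = 1*1032 + 84
  1032 = 12*84 + 24
  84 = 3*24 + 12
  24 = 2*12
so gcd(3264, 1116) = 12.
12 divides 1740, so solutions exist.
Back-substitute for Bézout coefficients:
  12 = 84 - 3*24
  ... = 1116*(117) + 3264*(-40)
Scale by 1740/12 = 145: (u₀, v₀) = (16965, -5800).
General solution: u = 16965 + 272t, v = -5800 - 93t for integer t.
u ≥ 0: smallest is 16965 mod 272 = 101 (at t = -62), with v = -34.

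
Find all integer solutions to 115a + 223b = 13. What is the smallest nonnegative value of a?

gcd(223, 115) = 1  (223 = 1·115 + 108, 115 = 1·108 + 7, 108 = 15·7 + 3, 7 = 2·3 + 1, 3 = 3·1).
1 divides 13, so solutions exist.
Back-substituting, 115·(64) + 223·(-33) = 1.
Scale by 13/1 = 13: (a₀, b₀) = (832, -429).
General solution: a = 832 + 223t, b = -429 - 115t for integer t.
a ≥ 0: smallest is 832 mod 223 = 163 (at t = -3), with b = -84.

163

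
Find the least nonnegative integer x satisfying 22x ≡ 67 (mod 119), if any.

95

gcd(119, 22) = 1.
1 divides 67, so solutions exist.
By Bézout, 22*(-27) + 119*(5) = 1.
So 22*(-27) ≡ 1 (mod 119); multiply by 67: x ≡ -1809 (mod 119).
Smallest nonnegative: x = -1809 mod 119 = 95.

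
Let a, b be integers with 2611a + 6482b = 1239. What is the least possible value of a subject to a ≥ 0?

gcd(6482, 2611):
  6482 = 2×2611 + 1260
  2611 = 2×1260 + 91
  1260 = 13×91 + 77
  91 = 1×77 + 14
  77 = 5×14 + 7
  14 = 2×7
so gcd(6482, 2611) = 7.
7 divides 1239, so solutions exist.
Back-substitute for Bézout coefficients:
  7 = 77 - 5×14
  ... = 2611×(-427) + 6482×(172)
Scale by 1239/7 = 177: (a₀, b₀) = (-75579, 30444).
General solution: a = -75579 + 926t, b = 30444 - 373t for integer t.
a ≥ 0: smallest is -75579 mod 926 = 353 (at t = 82), with b = -142.

353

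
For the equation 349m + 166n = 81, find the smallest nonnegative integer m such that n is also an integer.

161

gcd(349, 166):
  349 = 2*166 + 17
  166 = 9*17 + 13
  17 = 1*13 + 4
  13 = 3*4 + 1
  4 = 4*1
so gcd(349, 166) = 1.
1 divides 81, so solutions exist.
Back-substitute for Bézout coefficients:
  1 = 13 - 3*4
  ... = 349*(-39) + 166*(82)
Scale by 81/1 = 81: (m₀, n₀) = (-3159, 6642).
General solution: m = -3159 + 166t, n = 6642 - 349t for integer t.
m ≥ 0: smallest is -3159 mod 166 = 161 (at t = 20), with n = -338.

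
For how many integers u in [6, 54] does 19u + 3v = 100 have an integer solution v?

gcd(19, 3) = 1  (19 = 6·3 + 1, 3 = 3·1).
Back-substituting, 19·(1) + 3·(-6) = 1.
Scale by 100: particular solution (100, -600); reduce u mod 3: (1, 27).
General solution: u = 1 + 3t, v = 27 - 19t for integer t.
6 ≤ 1 + 3t ≤ 54 gives t ∈ [2, 17], which is 16 values.

16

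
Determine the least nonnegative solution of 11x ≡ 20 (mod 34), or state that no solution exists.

8

gcd(34, 11) = 1.
1 divides 20, so solutions exist.
By Bézout, 11*(-3) + 34*(1) = 1.
So 11*(-3) ≡ 1 (mod 34); multiply by 20: x ≡ -60 (mod 34).
Smallest nonnegative: x = -60 mod 34 = 8.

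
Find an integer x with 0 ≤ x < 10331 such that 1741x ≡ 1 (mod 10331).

gcd(10331, 1741):
  10331 = 5·1741 + 1626
  1741 = 1·1626 + 115
  1626 = 14·115 + 16
  115 = 7·16 + 3
  16 = 5·3 + 1
  3 = 3·1
so gcd(10331, 1741) = 1.
Back-substitute for Bézout coefficients:
  1 = 16 - 5·3
  ... = 1741·(-3234) + 10331·(545)
So 1741·-3234 ≡ 1 (mod 10331), and -3234 mod 10331 = 7097.

7097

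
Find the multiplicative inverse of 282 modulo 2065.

gcd(2065, 282):
  2065 = 7*282 + 91
  282 = 3*91 + 9
  91 = 10*9 + 1
  9 = 9*1
so gcd(2065, 282) = 1.
Back-substitute for Bézout coefficients:
  1 = 91 - 10*9
  ... = 282*(-227) + 2065*(31)
So 282*-227 ≡ 1 (mod 2065), and -227 mod 2065 = 1838.

1838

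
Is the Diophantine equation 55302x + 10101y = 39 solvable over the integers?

yes

gcd(55302, 10101):
  55302 = 5*10101 + 4797
  10101 = 2*4797 + 507
  4797 = 9*507 + 234
  507 = 2*234 + 39
  234 = 6*39
so gcd(55302, 10101) = 39.
39 divides 39, so integer solutions exist.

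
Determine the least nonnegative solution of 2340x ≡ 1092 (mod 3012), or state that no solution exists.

218

gcd(3012, 2340) = 12.
12 divides 1092, so solutions exist.
By Bézout, 2340×(121) + 3012×(-94) = 12.
So 2340×(121) ≡ 12 (mod 3012); multiply by 91: x ≡ 11011 (mod 251).
Smallest nonnegative: x = 11011 mod 251 = 218.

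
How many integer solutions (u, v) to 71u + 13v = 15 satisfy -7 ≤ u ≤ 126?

gcd(71, 13) = 1  (71 = 5*13 + 6, 13 = 2*6 + 1, 6 = 6*1).
Back-substituting, 71*(-2) + 13*(11) = 1.
Scale by 15: particular solution (-30, 165); reduce u mod 13: (9, -48).
General solution: u = 9 + 13t, v = -48 - 71t for integer t.
-7 ≤ 9 + 13t ≤ 126 gives t ∈ [-1, 9], which is 11 values.

11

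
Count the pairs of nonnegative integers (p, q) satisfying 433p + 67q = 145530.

gcd(433, 67) = 1  (433 = 6×67 + 31, 67 = 2×31 + 5, 31 = 6×5 + 1, 5 = 5×1).
Back-substituting, 433×(13) + 67×(-84) = 1.
Scale by 145530: one solution is (1891890, -12224520). Reduce p mod 67: (11, 2101).
General: p = 11 + 67t, q = 2101 - 433t.
p ≥ 0 ⇒ t ≥ 0; q ≥ 0 ⇒ t ≤ 4. So t ∈ [0, 4]: 5 solutions.

5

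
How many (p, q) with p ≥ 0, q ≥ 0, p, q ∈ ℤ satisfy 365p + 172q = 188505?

gcd(365, 172) = 1.
By Bézout, 365·(41) + 172·(-87) = 1.
One solution: (57, 975).
General: p = 57 + 172t, q = 975 - 365t.
p ≥ 0 ⇒ t ≥ 0; q ≥ 0 ⇒ t ≤ 2. So t ∈ [0, 2]: 3 solutions.

3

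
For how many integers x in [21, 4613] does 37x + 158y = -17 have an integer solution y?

29

gcd(158, 37) = 1.
By Bézout, 37·(47) + 158·(-11) = 1.
Particular solution: (149, -35).
General solution: x = 149 + 158t, y = -35 - 37t for integer t.
21 ≤ 149 + 158t ≤ 4613 gives t ∈ [0, 28], which is 29 values.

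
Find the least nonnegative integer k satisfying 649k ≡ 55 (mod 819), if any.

gcd(819, 649):
  819 = 1*649 + 170
  649 = 3*170 + 139
  170 = 1*139 + 31
  139 = 4*31 + 15
  31 = 2*15 + 1
  15 = 15*1
so gcd(819, 649) = 1.
1 divides 55, so solutions exist.
Back-substitute for Bézout coefficients:
  1 = 31 - 2*15
  ... = 649*(-53) + 819*(42)
So 649*(-53) ≡ 1 (mod 819); multiply by 55: k ≡ -2915 (mod 819).
Smallest nonnegative: k = -2915 mod 819 = 361.

361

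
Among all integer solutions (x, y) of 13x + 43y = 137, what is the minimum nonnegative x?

gcd(43, 13):
  43 = 3·13 + 4
  13 = 3·4 + 1
  4 = 4·1
so gcd(43, 13) = 1.
1 divides 137, so solutions exist.
Back-substitute for Bézout coefficients:
  1 = 13 - 3·4
  ... = 13·(10) + 43·(-3)
Scale by 137/1 = 137: (x₀, y₀) = (1370, -411).
General solution: x = 1370 + 43t, y = -411 - 13t for integer t.
x ≥ 0: smallest is 1370 mod 43 = 37 (at t = -31), with y = -8.

37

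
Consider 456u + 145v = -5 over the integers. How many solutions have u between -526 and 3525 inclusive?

28

gcd(456, 145) = 1  (456 = 3·145 + 21, 145 = 6·21 + 19, 21 = 1·19 + 2, 19 = 9·2 + 1, 2 = 2·1).
Back-substituting, 456·(-69) + 145·(217) = 1.
Scale by -5: particular solution (345, -1085); reduce u mod 145: (55, -173).
General solution: u = 55 + 145t, v = -173 - 456t for integer t.
-526 ≤ 55 + 145t ≤ 3525 gives t ∈ [-4, 23], which is 28 values.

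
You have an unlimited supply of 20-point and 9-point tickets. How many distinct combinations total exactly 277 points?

Need nonnegative integers with 20j + 9k = 277.
gcd(20, 9) = 1, and 20·(-4) + 9·(9) = 1.
So (j₀, k₀) = (-1108, 2493); general j = -1108 + 9t, k = 2493 - 20t.
j ≥ 0 ⇒ t ≥ 124; k ≥ 0 ⇒ t ≤ 124. That's 1 value of t.

1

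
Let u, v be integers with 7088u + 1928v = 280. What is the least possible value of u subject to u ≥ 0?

15

gcd(7088, 1928):
  7088 = 3·1928 + 1304
  1928 = 1·1304 + 624
  1304 = 2·624 + 56
  624 = 11·56 + 8
  56 = 7·8
so gcd(7088, 1928) = 8.
8 divides 280, so solutions exist.
Back-substitute for Bézout coefficients:
  8 = 624 - 11·56
  ... = 7088·(-34) + 1928·(125)
Scale by 280/8 = 35: (u₀, v₀) = (-1190, 4375).
General solution: u = -1190 + 241t, v = 4375 - 886t for integer t.
u ≥ 0: smallest is -1190 mod 241 = 15 (at t = 5), with v = -55.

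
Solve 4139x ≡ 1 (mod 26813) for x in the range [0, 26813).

gcd(26813, 4139) = 1.
By Bézout, 4139·(-2222) + 26813·(343) = 1.
So 4139·-2222 ≡ 1 (mod 26813), and -2222 mod 26813 = 24591.

24591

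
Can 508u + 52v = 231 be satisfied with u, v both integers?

gcd(508, 52) = 4.
4 does not divide 231 (remainder 3), so no integer solutions.

no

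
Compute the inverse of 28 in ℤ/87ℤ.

gcd(87, 28) = 1  (87 = 3*28 + 3, 28 = 9*3 + 1, 3 = 3*1).
Back-substituting, 28*(28) + 87*(-9) = 1.
So 28*28 ≡ 1 (mod 87), and 28 mod 87 = 28.

28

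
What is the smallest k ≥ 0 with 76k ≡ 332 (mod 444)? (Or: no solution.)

gcd(444, 76) = 4  (444 = 5*76 + 64, 76 = 1*64 + 12, 64 = 5*12 + 4, 12 = 3*4).
4 divides 332, so solutions exist.
Back-substituting, 76*(-35) + 444*(6) = 4.
So 76*(-35) ≡ 4 (mod 444); multiply by 83: k ≡ -2905 (mod 111).
Smallest nonnegative: k = -2905 mod 111 = 92.

92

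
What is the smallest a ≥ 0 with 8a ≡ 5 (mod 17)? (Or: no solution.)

gcd(17, 8) = 1  (17 = 2*8 + 1, 8 = 8*1).
1 divides 5, so solutions exist.
Back-substituting, 8*(-2) + 17*(1) = 1.
So 8*(-2) ≡ 1 (mod 17); multiply by 5: a ≡ -10 (mod 17).
Smallest nonnegative: a = -10 mod 17 = 7.

7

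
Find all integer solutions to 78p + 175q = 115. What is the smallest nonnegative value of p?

gcd(175, 78):
  175 = 2*78 + 19
  78 = 4*19 + 2
  19 = 9*2 + 1
  2 = 2*1
so gcd(175, 78) = 1.
1 divides 115, so solutions exist.
Back-substitute for Bézout coefficients:
  1 = 19 - 9*2
  ... = 78*(-83) + 175*(37)
Scale by 115/1 = 115: (p₀, q₀) = (-9545, 4255).
General solution: p = -9545 + 175t, q = 4255 - 78t for integer t.
p ≥ 0: smallest is -9545 mod 175 = 80 (at t = 55), with q = -35.

80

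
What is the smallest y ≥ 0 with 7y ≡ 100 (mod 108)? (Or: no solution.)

gcd(108, 7):
  108 = 15·7 + 3
  7 = 2·3 + 1
  3 = 3·1
so gcd(108, 7) = 1.
1 divides 100, so solutions exist.
Back-substitute for Bézout coefficients:
  1 = 7 - 2·3
  ... = 7·(31) + 108·(-2)
So 7·(31) ≡ 1 (mod 108); multiply by 100: y ≡ 3100 (mod 108).
Smallest nonnegative: y = 3100 mod 108 = 76.

76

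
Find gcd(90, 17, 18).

1

gcd(90, 17) = 1.
gcd(1, 18) = 1.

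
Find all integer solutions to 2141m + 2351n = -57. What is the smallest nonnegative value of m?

2049

gcd(2351, 2141):
  2351 = 1×2141 + 210
  2141 = 10×210 + 41
  210 = 5×41 + 5
  41 = 8×5 + 1
  5 = 5×1
so gcd(2351, 2141) = 1.
1 divides -57, so solutions exist.
Back-substitute for Bézout coefficients:
  1 = 41 - 8×5
  ... = 2141×(459) + 2351×(-418)
Scale by -57/1 = -57: (m₀, n₀) = (-26163, 23826).
General solution: m = -26163 + 2351t, n = 23826 - 2141t for integer t.
m ≥ 0: smallest is -26163 mod 2351 = 2049 (at t = 12), with n = -1866.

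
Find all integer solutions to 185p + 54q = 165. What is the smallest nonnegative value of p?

gcd(185, 54) = 1.
1 divides 165, so solutions exist.
By Bézout, 185·(-7) + 54·(24) = 1.
Scale by 165/1 = 165: (p₀, q₀) = (-1155, 3960).
General solution: p = -1155 + 54t, q = 3960 - 185t for integer t.
p ≥ 0: smallest is -1155 mod 54 = 33 (at t = 22), with q = -110.

33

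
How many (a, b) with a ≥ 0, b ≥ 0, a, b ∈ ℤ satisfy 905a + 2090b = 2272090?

6

gcd(2090, 905) = 5.
By Bézout, 905·(97) + 2090·(-42) = 5.
One solution: (28, 1075).
General: a = 28 + 418t, b = 1075 - 181t.
a ≥ 0 ⇒ t ≥ 0; b ≥ 0 ⇒ t ≤ 5. So t ∈ [0, 5]: 6 solutions.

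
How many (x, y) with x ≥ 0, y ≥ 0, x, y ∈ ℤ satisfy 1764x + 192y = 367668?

gcd(1764, 192):
  1764 = 9×192 + 36
  192 = 5×36 + 12
  36 = 3×12
so gcd(1764, 192) = 12.
Back-substitute for Bézout coefficients:
  12 = 192 - 5×36
  ... = 1764×(-5) + 192×(46)
Scale by 30639: one solution is (-153195, 1409394). Reduce x mod 16: (5, 1869).
General: x = 5 + 16t, y = 1869 - 147t.
x ≥ 0 ⇒ t ≥ 0; y ≥ 0 ⇒ t ≤ 12. So t ∈ [0, 12]: 13 solutions.

13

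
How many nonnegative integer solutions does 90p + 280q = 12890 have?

gcd(280, 90) = 10.
By Bézout, 90·(-3) + 280·(1) = 10.
One solution: (25, 38).
General: p = 25 + 28t, q = 38 - 9t.
p ≥ 0 ⇒ t ≥ 0; q ≥ 0 ⇒ t ≤ 4. So t ∈ [0, 4]: 5 solutions.

5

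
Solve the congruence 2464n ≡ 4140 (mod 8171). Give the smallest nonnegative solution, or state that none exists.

gcd(8171, 2464) = 1.
1 divides 4140, so solutions exist.
By Bézout, 2464·(-965) + 8171·(291) = 1.
So 2464·(-965) ≡ 1 (mod 8171); multiply by 4140: n ≡ -3995100 (mod 8171).
Smallest nonnegative: n = -3995100 mod 8171 = 519.

519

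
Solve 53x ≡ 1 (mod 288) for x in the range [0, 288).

gcd(288, 53) = 1  (288 = 5·53 + 23, 53 = 2·23 + 7, 23 = 3·7 + 2, 7 = 3·2 + 1, 2 = 2·1).
Back-substituting, 53·(125) + 288·(-23) = 1.
So 53·125 ≡ 1 (mod 288), and 125 mod 288 = 125.

125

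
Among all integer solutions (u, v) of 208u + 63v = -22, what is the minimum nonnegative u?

32

gcd(208, 63):
  208 = 3·63 + 19
  63 = 3·19 + 6
  19 = 3·6 + 1
  6 = 6·1
so gcd(208, 63) = 1.
1 divides -22, so solutions exist.
Back-substitute for Bézout coefficients:
  1 = 19 - 3·6
  ... = 208·(10) + 63·(-33)
Scale by -22/1 = -22: (u₀, v₀) = (-220, 726).
General solution: u = -220 + 63t, v = 726 - 208t for integer t.
u ≥ 0: smallest is -220 mod 63 = 32 (at t = 4), with v = -106.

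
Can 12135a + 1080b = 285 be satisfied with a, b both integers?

gcd(12135, 1080) = 15  (12135 = 11*1080 + 255, 1080 = 4*255 + 60, 255 = 4*60 + 15, 60 = 4*15).
15 divides 285, so integer solutions exist.

yes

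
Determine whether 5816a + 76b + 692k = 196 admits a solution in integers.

yes

gcd(5816, 76):
  5816 = 76*76 + 40
  76 = 1*40 + 36
  40 = 1*36 + 4
  36 = 9*4
so gcd(5816, 76) = 4.
gcd(4, 692) = 4.
4 divides 196, so integer solutions exist.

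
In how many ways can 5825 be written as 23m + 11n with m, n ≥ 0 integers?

23

gcd(23, 11):
  23 = 2×11 + 1
  11 = 11×1
so gcd(23, 11) = 1.
Back-substitute for Bézout coefficients:
  1 = 23 - 2×11
  ... = 23×(1) + 11×(-2)
Scale by 5825: one solution is (5825, -11650). Reduce m mod 11: (6, 517).
General: m = 6 + 11t, n = 517 - 23t.
m ≥ 0 ⇒ t ≥ 0; n ≥ 0 ⇒ t ≤ 22. So t ∈ [0, 22]: 23 solutions.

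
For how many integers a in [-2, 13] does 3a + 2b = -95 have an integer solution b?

gcd(3, 2):
  3 = 1×2 + 1
  2 = 2×1
so gcd(3, 2) = 1.
Back-substitute for Bézout coefficients:
  1 = 3 - 1×2
  ... = 3×(1) + 2×(-1)
Scale by -95: particular solution (-95, 95); reduce a mod 2: (1, -49).
General solution: a = 1 + 2t, b = -49 - 3t for integer t.
-2 ≤ 1 + 2t ≤ 13 gives t ∈ [-1, 6], which is 8 values.

8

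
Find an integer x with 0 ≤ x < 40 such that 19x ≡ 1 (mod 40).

gcd(40, 19):
  40 = 2×19 + 2
  19 = 9×2 + 1
  2 = 2×1
so gcd(40, 19) = 1.
Back-substitute for Bézout coefficients:
  1 = 19 - 9×2
  ... = 19×(19) + 40×(-9)
So 19×19 ≡ 1 (mod 40), and 19 mod 40 = 19.

19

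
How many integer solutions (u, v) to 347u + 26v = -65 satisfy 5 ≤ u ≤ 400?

15

gcd(347, 26) = 1  (347 = 13×26 + 9, 26 = 2×9 + 8, 9 = 1×8 + 1, 8 = 8×1).
Back-substituting, 347×(3) + 26×(-40) = 1.
Scale by -65: particular solution (-195, 2600); reduce u mod 26: (13, -176).
General solution: u = 13 + 26t, v = -176 - 347t for integer t.
5 ≤ 13 + 26t ≤ 400 gives t ∈ [0, 14], which is 15 values.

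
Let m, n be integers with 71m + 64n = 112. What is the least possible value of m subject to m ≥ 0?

gcd(71, 64) = 1.
1 divides 112, so solutions exist.
By Bézout, 71×(-9) + 64×(10) = 1.
Scale by 112/1 = 112: (m₀, n₀) = (-1008, 1120).
General solution: m = -1008 + 64t, n = 1120 - 71t for integer t.
m ≥ 0: smallest is -1008 mod 64 = 16 (at t = 16), with n = -16.

16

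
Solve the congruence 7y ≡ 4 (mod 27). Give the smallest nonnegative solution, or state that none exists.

16

gcd(27, 7) = 1  (27 = 3×7 + 6, 7 = 1×6 + 1, 6 = 6×1).
1 divides 4, so solutions exist.
Back-substituting, 7×(4) + 27×(-1) = 1.
So 7×(4) ≡ 1 (mod 27); multiply by 4: y ≡ 16 (mod 27).
Smallest nonnegative: y = 16 mod 27 = 16.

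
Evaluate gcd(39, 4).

1

gcd(39, 4):
  39 = 9·4 + 3
  4 = 1·3 + 1
  3 = 3·1
so gcd(39, 4) = 1.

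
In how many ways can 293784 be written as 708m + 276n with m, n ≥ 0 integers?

gcd(708, 276):
  708 = 2×276 + 156
  276 = 1×156 + 120
  156 = 1×120 + 36
  120 = 3×36 + 12
  36 = 3×12
so gcd(708, 276) = 12.
Back-substitute for Bézout coefficients:
  12 = 120 - 3×36
  ... = 708×(-7) + 276×(18)
Scale by 24482: one solution is (-171374, 440676). Reduce m mod 23: (22, 1008).
General: m = 22 + 23t, n = 1008 - 59t.
m ≥ 0 ⇒ t ≥ 0; n ≥ 0 ⇒ t ≤ 17. So t ∈ [0, 17]: 18 solutions.

18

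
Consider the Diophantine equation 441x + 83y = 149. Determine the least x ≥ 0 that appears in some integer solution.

gcd(441, 83):
  441 = 5×83 + 26
  83 = 3×26 + 5
  26 = 5×5 + 1
  5 = 5×1
so gcd(441, 83) = 1.
1 divides 149, so solutions exist.
Back-substitute for Bézout coefficients:
  1 = 26 - 5×5
  ... = 441×(16) + 83×(-85)
Scale by 149/1 = 149: (x₀, y₀) = (2384, -12665).
General solution: x = 2384 + 83t, y = -12665 - 441t for integer t.
x ≥ 0: smallest is 2384 mod 83 = 60 (at t = -28), with y = -317.

60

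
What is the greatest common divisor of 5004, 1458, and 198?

18

gcd(5004, 1458) = 18  (5004 = 3×1458 + 630, 1458 = 2×630 + 198, 630 = 3×198 + 36, 198 = 5×36 + 18, 36 = 2×18).
gcd(18, 198) = 18.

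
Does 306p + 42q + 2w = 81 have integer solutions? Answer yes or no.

no

gcd(306, 42) = 6.
gcd(6, 2) = 2.
2 does not divide 81 (remainder 1), so no integer solutions.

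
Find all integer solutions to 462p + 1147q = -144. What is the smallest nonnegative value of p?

1102

gcd(1147, 462):
  1147 = 2×462 + 223
  462 = 2×223 + 16
  223 = 13×16 + 15
  16 = 1×15 + 1
  15 = 15×1
so gcd(1147, 462) = 1.
1 divides -144, so solutions exist.
Back-substitute for Bézout coefficients:
  1 = 16 - 1×15
  ... = 462×(72) + 1147×(-29)
Scale by -144/1 = -144: (p₀, q₀) = (-10368, 4176).
General solution: p = -10368 + 1147t, q = 4176 - 462t for integer t.
p ≥ 0: smallest is -10368 mod 1147 = 1102 (at t = 10), with q = -444.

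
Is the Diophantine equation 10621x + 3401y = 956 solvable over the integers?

no

gcd(10621, 3401) = 19.
19 does not divide 956 (remainder 6), so no integer solutions.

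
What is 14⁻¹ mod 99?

gcd(99, 14) = 1  (99 = 7·14 + 1, 14 = 14·1).
Back-substituting, 14·(-7) + 99·(1) = 1.
So 14·-7 ≡ 1 (mod 99), and -7 mod 99 = 92.

92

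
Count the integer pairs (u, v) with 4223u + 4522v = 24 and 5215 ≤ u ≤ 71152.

gcd(4522, 4223):
  4522 = 1·4223 + 299
  4223 = 14·299 + 37
  299 = 8·37 + 3
  37 = 12·3 + 1
  3 = 3·1
so gcd(4522, 4223) = 1.
Back-substitute for Bézout coefficients:
  1 = 37 - 12·3
  ... = 4223·(1467) + 4522·(-1370)
Scale by 24: particular solution (35208, -32880); reduce u mod 4522: (3554, -3319).
General solution: u = 3554 + 4522t, v = -3319 - 4223t for integer t.
5215 ≤ 3554 + 4522t ≤ 71152 gives t ∈ [1, 14], which is 14 values.

14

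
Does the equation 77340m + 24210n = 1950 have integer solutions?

yes

gcd(77340, 24210) = 30  (77340 = 3×24210 + 4710, 24210 = 5×4710 + 660, 4710 = 7×660 + 90, 660 = 7×90 + 30, 90 = 3×30).
30 divides 1950, so integer solutions exist.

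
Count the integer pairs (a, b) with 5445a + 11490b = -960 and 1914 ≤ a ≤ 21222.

25

gcd(11490, 5445) = 15  (11490 = 2·5445 + 600, 5445 = 9·600 + 45, 600 = 13·45 + 15, 45 = 3·15).
Back-substituting, 5445·(-249) + 11490·(118) = 15.
Scale by -64: particular solution (15936, -7552); reduce a mod 766: (616, -292).
General solution: a = 616 + 766t, b = -292 - 363t for integer t.
1914 ≤ 616 + 766t ≤ 21222 gives t ∈ [2, 26], which is 25 values.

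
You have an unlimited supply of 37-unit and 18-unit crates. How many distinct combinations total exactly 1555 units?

2

Need nonnegative integers with 37j + 18k = 1555.
gcd(37, 18) = 1, and 37·(1) + 18·(-2) = 1.
So (j₀, k₀) = (1555, -3110); general j = 1555 + 18t, k = -3110 - 37t.
j ≥ 0 ⇒ t ≥ -86; k ≥ 0 ⇒ t ≤ -85. That's 2 values of t.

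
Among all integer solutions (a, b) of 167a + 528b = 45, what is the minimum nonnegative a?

171

gcd(528, 167) = 1  (528 = 3*167 + 27, 167 = 6*27 + 5, 27 = 5*5 + 2, 5 = 2*2 + 1, 2 = 2*1).
1 divides 45, so solutions exist.
Back-substituting, 167*(215) + 528*(-68) = 1.
Scale by 45/1 = 45: (a₀, b₀) = (9675, -3060).
General solution: a = 9675 + 528t, b = -3060 - 167t for integer t.
a ≥ 0: smallest is 9675 mod 528 = 171 (at t = -18), with b = -54.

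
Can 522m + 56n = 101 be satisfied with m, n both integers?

no

gcd(522, 56) = 2.
2 does not divide 101 (remainder 1), so no integer solutions.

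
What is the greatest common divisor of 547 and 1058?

gcd(1058, 547):
  1058 = 1×547 + 511
  547 = 1×511 + 36
  511 = 14×36 + 7
  36 = 5×7 + 1
  7 = 7×1
so gcd(1058, 547) = 1.

1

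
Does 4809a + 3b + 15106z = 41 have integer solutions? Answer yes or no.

gcd(4809, 3):
  4809 = 1603·3
so gcd(4809, 3) = 3.
gcd(3, 15106) = 1.
1 divides 41, so integer solutions exist.

yes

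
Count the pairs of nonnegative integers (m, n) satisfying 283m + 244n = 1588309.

gcd(283, 244) = 1.
By Bézout, 283*(-25) + 244*(29) = 1.
One solution: (103, 6390).
General: m = 103 + 244t, n = 6390 - 283t.
m ≥ 0 ⇒ t ≥ 0; n ≥ 0 ⇒ t ≤ 22. So t ∈ [0, 22]: 23 solutions.

23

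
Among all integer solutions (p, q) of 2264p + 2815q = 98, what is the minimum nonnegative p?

102

gcd(2815, 2264) = 1.
1 divides 98, so solutions exist.
By Bézout, 2264·(-516) + 2815·(415) = 1.
Scale by 98/1 = 98: (p₀, q₀) = (-50568, 40670).
General solution: p = -50568 + 2815t, q = 40670 - 2264t for integer t.
p ≥ 0: smallest is -50568 mod 2815 = 102 (at t = 18), with q = -82.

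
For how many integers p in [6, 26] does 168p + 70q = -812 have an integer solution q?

gcd(168, 70):
  168 = 2·70 + 28
  70 = 2·28 + 14
  28 = 2·14
so gcd(168, 70) = 14.
Back-substitute for Bézout coefficients:
  14 = 70 - 2·28
  ... = 168·(-2) + 70·(5)
Scale by -58: particular solution (116, -290); reduce p mod 5: (1, -14).
General solution: p = 1 + 5t, q = -14 - 12t for integer t.
6 ≤ 1 + 5t ≤ 26 gives t ∈ [1, 5], which is 5 values.

5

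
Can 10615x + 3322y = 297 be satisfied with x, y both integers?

yes

gcd(10615, 3322) = 11  (10615 = 3*3322 + 649, 3322 = 5*649 + 77, 649 = 8*77 + 33, 77 = 2*33 + 11, 33 = 3*11).
11 divides 297, so integer solutions exist.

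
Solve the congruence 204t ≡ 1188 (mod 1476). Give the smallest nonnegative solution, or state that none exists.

42

gcd(1476, 204):
  1476 = 7*204 + 48
  204 = 4*48 + 12
  48 = 4*12
so gcd(1476, 204) = 12.
12 divides 1188, so solutions exist.
Back-substitute for Bézout coefficients:
  12 = 204 - 4*48
  ... = 204*(29) + 1476*(-4)
So 204*(29) ≡ 12 (mod 1476); multiply by 99: t ≡ 2871 (mod 123).
Smallest nonnegative: t = 2871 mod 123 = 42.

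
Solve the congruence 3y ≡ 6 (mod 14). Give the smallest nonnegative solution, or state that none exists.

gcd(14, 3) = 1.
1 divides 6, so solutions exist.
By Bézout, 3·(5) + 14·(-1) = 1.
So 3·(5) ≡ 1 (mod 14); multiply by 6: y ≡ 30 (mod 14).
Smallest nonnegative: y = 30 mod 14 = 2.

2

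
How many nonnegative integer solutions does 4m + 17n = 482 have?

gcd(17, 4):
  17 = 4×4 + 1
  4 = 4×1
so gcd(17, 4) = 1.
Back-substitute for Bézout coefficients:
  1 = 17 - 4×4
  ... = 4×(-4) + 17×(1)
Scale by 482: one solution is (-1928, 482). Reduce m mod 17: (10, 26).
General: m = 10 + 17t, n = 26 - 4t.
m ≥ 0 ⇒ t ≥ 0; n ≥ 0 ⇒ t ≤ 6. So t ∈ [0, 6]: 7 solutions.

7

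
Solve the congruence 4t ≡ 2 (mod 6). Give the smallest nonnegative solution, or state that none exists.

gcd(6, 4) = 2.
2 divides 2, so solutions exist.
By Bézout, 4·(-1) + 6·(1) = 2.
So 4·(-1) ≡ 2 (mod 6); multiply by 1: t ≡ -1 (mod 3).
Smallest nonnegative: t = -1 mod 3 = 2.

2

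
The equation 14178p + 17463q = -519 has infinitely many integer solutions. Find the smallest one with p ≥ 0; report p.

2908

gcd(17463, 14178):
  17463 = 1*14178 + 3285
  14178 = 4*3285 + 1038
  3285 = 3*1038 + 171
  1038 = 6*171 + 12
  171 = 14*12 + 3
  12 = 4*3
so gcd(17463, 14178) = 3.
3 divides -519, so solutions exist.
Back-substitute for Bézout coefficients:
  3 = 171 - 14*12
  ... = 14178*(-1430) + 17463*(1161)
Scale by -519/3 = -173: (p₀, q₀) = (247390, -200853).
General solution: p = 247390 + 5821t, q = -200853 - 4726t for integer t.
p ≥ 0: smallest is 247390 mod 5821 = 2908 (at t = -42), with q = -2361.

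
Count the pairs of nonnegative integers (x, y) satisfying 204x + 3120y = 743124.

14

gcd(3120, 204):
  3120 = 15·204 + 60
  204 = 3·60 + 24
  60 = 2·24 + 12
  24 = 2·12
so gcd(3120, 204) = 12.
Back-substitute for Bézout coefficients:
  12 = 60 - 2·24
  ... = 204·(-107) + 3120·(7)
Scale by 61927: one solution is (-6626189, 433489). Reduce x mod 260: (171, 227).
General: x = 171 + 260t, y = 227 - 17t.
x ≥ 0 ⇒ t ≥ 0; y ≥ 0 ⇒ t ≤ 13. So t ∈ [0, 13]: 14 solutions.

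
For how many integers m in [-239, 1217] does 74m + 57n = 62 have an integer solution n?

26

gcd(74, 57) = 1  (74 = 1·57 + 17, 57 = 3·17 + 6, 17 = 2·6 + 5, 6 = 1·5 + 1, 5 = 5·1).
Back-substituting, 74·(-10) + 57·(13) = 1.
Scale by 62: particular solution (-620, 806); reduce m mod 57: (7, -8).
General solution: m = 7 + 57t, n = -8 - 74t for integer t.
-239 ≤ 7 + 57t ≤ 1217 gives t ∈ [-4, 21], which is 26 values.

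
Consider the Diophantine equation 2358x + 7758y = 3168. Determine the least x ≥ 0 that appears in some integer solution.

281

gcd(7758, 2358):
  7758 = 3×2358 + 684
  2358 = 3×684 + 306
  684 = 2×306 + 72
  306 = 4×72 + 18
  72 = 4×18
so gcd(7758, 2358) = 18.
18 divides 3168, so solutions exist.
Back-substitute for Bézout coefficients:
  18 = 306 - 4×72
  ... = 2358×(102) + 7758×(-31)
Scale by 3168/18 = 176: (x₀, y₀) = (17952, -5456).
General solution: x = 17952 + 431t, y = -5456 - 131t for integer t.
x ≥ 0: smallest is 17952 mod 431 = 281 (at t = -41), with y = -85.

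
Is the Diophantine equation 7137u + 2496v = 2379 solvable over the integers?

gcd(7137, 2496) = 39  (7137 = 2*2496 + 2145, 2496 = 1*2145 + 351, 2145 = 6*351 + 39, 351 = 9*39).
39 divides 2379, so integer solutions exist.

yes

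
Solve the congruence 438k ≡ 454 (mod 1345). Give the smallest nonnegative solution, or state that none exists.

173

gcd(1345, 438) = 1.
1 divides 454, so solutions exist.
By Bézout, 438*(347) + 1345*(-113) = 1.
So 438*(347) ≡ 1 (mod 1345); multiply by 454: k ≡ 157538 (mod 1345).
Smallest nonnegative: k = 157538 mod 1345 = 173.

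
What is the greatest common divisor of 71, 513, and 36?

1

gcd(513, 71) = 1.
gcd(1, 36) = 1.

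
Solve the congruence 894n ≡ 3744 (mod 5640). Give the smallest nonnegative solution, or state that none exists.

736

gcd(5640, 894):
  5640 = 6×894 + 276
  894 = 3×276 + 66
  276 = 4×66 + 12
  66 = 5×12 + 6
  12 = 2×6
so gcd(5640, 894) = 6.
6 divides 3744, so solutions exist.
Back-substitute for Bézout coefficients:
  6 = 66 - 5×12
  ... = 894×(429) + 5640×(-68)
So 894×(429) ≡ 6 (mod 5640); multiply by 624: n ≡ 267696 (mod 940).
Smallest nonnegative: n = 267696 mod 940 = 736.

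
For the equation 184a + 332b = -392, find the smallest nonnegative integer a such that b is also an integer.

gcd(332, 184) = 4.
4 divides -392, so solutions exist.
By Bézout, 184×(-9) + 332×(5) = 4.
Scale by -392/4 = -98: (a₀, b₀) = (882, -490).
General solution: a = 882 + 83t, b = -490 - 46t for integer t.
a ≥ 0: smallest is 882 mod 83 = 52 (at t = -10), with b = -30.

52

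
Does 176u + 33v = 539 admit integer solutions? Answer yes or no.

gcd(176, 33):
  176 = 5×33 + 11
  33 = 3×11
so gcd(176, 33) = 11.
11 divides 539, so integer solutions exist.

yes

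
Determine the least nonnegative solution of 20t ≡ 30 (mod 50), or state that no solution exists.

4

gcd(50, 20):
  50 = 2×20 + 10
  20 = 2×10
so gcd(50, 20) = 10.
10 divides 30, so solutions exist.
Back-substitute for Bézout coefficients:
  10 = 50 - 2×20
  ... = 20×(-2) + 50×(1)
So 20×(-2) ≡ 10 (mod 50); multiply by 3: t ≡ -6 (mod 5).
Smallest nonnegative: t = -6 mod 5 = 4.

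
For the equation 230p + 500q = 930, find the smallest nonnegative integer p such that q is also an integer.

41

gcd(500, 230) = 10  (500 = 2×230 + 40, 230 = 5×40 + 30, 40 = 1×30 + 10, 30 = 3×10).
10 divides 930, so solutions exist.
Back-substituting, 230×(-13) + 500×(6) = 10.
Scale by 930/10 = 93: (p₀, q₀) = (-1209, 558).
General solution: p = -1209 + 50t, q = 558 - 23t for integer t.
p ≥ 0: smallest is -1209 mod 50 = 41 (at t = 25), with q = -17.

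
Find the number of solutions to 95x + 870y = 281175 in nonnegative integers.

17

gcd(870, 95) = 5  (870 = 9*95 + 15, 95 = 6*15 + 5, 15 = 3*5).
Back-substituting, 95*(55) + 870*(-6) = 5.
Scale by 56235: one solution is (3092925, -337410). Reduce x mod 174: (75, 315).
General: x = 75 + 174t, y = 315 - 19t.
x ≥ 0 ⇒ t ≥ 0; y ≥ 0 ⇒ t ≤ 16. So t ∈ [0, 16]: 17 solutions.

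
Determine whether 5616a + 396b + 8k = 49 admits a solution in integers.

gcd(5616, 396) = 36  (5616 = 14×396 + 72, 396 = 5×72 + 36, 72 = 2×36).
gcd(36, 8) = 4.
4 does not divide 49 (remainder 1), so no integer solutions.

no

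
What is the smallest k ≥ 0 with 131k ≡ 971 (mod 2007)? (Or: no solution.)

1708

gcd(2007, 131) = 1  (2007 = 15·131 + 42, 131 = 3·42 + 5, 42 = 8·5 + 2, 5 = 2·2 + 1, 2 = 2·1).
1 divides 971, so solutions exist.
Back-substituting, 131·(812) + 2007·(-53) = 1.
So 131·(812) ≡ 1 (mod 2007); multiply by 971: k ≡ 788452 (mod 2007).
Smallest nonnegative: k = 788452 mod 2007 = 1708.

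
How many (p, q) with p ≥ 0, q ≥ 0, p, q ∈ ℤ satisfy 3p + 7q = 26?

gcd(7, 3):
  7 = 2*3 + 1
  3 = 3*1
so gcd(7, 3) = 1.
Back-substitute for Bézout coefficients:
  1 = 7 - 2*3
  ... = 3*(-2) + 7*(1)
Scale by 26: one solution is (-52, 26). Reduce p mod 7: (4, 2).
General: p = 4 + 7t, q = 2 - 3t.
p ≥ 0 ⇒ t ≥ 0; q ≥ 0 ⇒ t ≤ 0. So t ∈ [0, 0]: 1 solution.

1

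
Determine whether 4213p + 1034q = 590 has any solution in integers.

gcd(4213, 1034) = 11  (4213 = 4×1034 + 77, 1034 = 13×77 + 33, 77 = 2×33 + 11, 33 = 3×11).
11 does not divide 590 (remainder 7), so no integer solutions.

no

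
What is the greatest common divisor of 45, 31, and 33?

1

gcd(45, 31) = 1.
gcd(1, 33) = 1.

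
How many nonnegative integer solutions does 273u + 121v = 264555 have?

8

gcd(273, 121) = 1.
By Bézout, 273×(-39) + 121×(88) = 1.
One solution: (25, 2130).
General: u = 25 + 121t, v = 2130 - 273t.
u ≥ 0 ⇒ t ≥ 0; v ≥ 0 ⇒ t ≤ 7. So t ∈ [0, 7]: 8 solutions.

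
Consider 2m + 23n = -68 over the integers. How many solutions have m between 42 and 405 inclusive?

16

gcd(23, 2) = 1  (23 = 11×2 + 1, 2 = 2×1).
Back-substituting, 2×(-11) + 23×(1) = 1.
Scale by -68: particular solution (748, -68); reduce m mod 23: (12, -4).
General solution: m = 12 + 23t, n = -4 - 2t for integer t.
42 ≤ 12 + 23t ≤ 405 gives t ∈ [2, 17], which is 16 values.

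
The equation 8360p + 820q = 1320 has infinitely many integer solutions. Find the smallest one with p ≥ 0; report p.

gcd(8360, 820) = 20.
20 divides 1320, so solutions exist.
By Bézout, 8360·(-5) + 820·(51) = 20.
Scale by 1320/20 = 66: (p₀, q₀) = (-330, 3366).
General solution: p = -330 + 41t, q = 3366 - 418t for integer t.
p ≥ 0: smallest is -330 mod 41 = 39 (at t = 9), with q = -396.

39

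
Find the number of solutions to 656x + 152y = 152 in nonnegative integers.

gcd(656, 152) = 8  (656 = 4×152 + 48, 152 = 3×48 + 8, 48 = 6×8).
Back-substituting, 656×(-3) + 152×(13) = 8.
Scale by 19: one solution is (-57, 247). Reduce x mod 19: (0, 1).
General: x = 0 + 19t, y = 1 - 82t.
x ≥ 0 ⇒ t ≥ 0; y ≥ 0 ⇒ t ≤ 0. So t ∈ [0, 0]: 1 solution.

1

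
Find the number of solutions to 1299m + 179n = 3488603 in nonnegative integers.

15

gcd(1299, 179) = 1.
By Bézout, 1299*(-35) + 179*(254) = 1.
One solution: (165, 18292).
General: m = 165 + 179t, n = 18292 - 1299t.
m ≥ 0 ⇒ t ≥ 0; n ≥ 0 ⇒ t ≤ 14. So t ∈ [0, 14]: 15 solutions.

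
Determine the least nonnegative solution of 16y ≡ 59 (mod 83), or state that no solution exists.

gcd(83, 16):
  83 = 5·16 + 3
  16 = 5·3 + 1
  3 = 3·1
so gcd(83, 16) = 1.
1 divides 59, so solutions exist.
Back-substitute for Bézout coefficients:
  1 = 16 - 5·3
  ... = 16·(26) + 83·(-5)
So 16·(26) ≡ 1 (mod 83); multiply by 59: y ≡ 1534 (mod 83).
Smallest nonnegative: y = 1534 mod 83 = 40.

40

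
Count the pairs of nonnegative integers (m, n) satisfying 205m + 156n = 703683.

22

gcd(205, 156) = 1.
By Bézout, 205·(-35) + 156·(46) = 1.
One solution: (63, 4428).
General: m = 63 + 156t, n = 4428 - 205t.
m ≥ 0 ⇒ t ≥ 0; n ≥ 0 ⇒ t ≤ 21. So t ∈ [0, 21]: 22 solutions.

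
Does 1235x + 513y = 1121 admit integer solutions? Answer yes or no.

yes

gcd(1235, 513):
  1235 = 2·513 + 209
  513 = 2·209 + 95
  209 = 2·95 + 19
  95 = 5·19
so gcd(1235, 513) = 19.
19 divides 1121, so integer solutions exist.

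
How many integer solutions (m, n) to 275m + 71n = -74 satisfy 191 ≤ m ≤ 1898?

gcd(275, 71) = 1.
By Bézout, 275·(-8) + 71·(31) = 1.
Particular solution: (24, -94).
General solution: m = 24 + 71t, n = -94 - 275t for integer t.
191 ≤ 24 + 71t ≤ 1898 gives t ∈ [3, 26], which is 24 values.

24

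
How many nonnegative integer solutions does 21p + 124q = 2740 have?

gcd(124, 21) = 1  (124 = 5*21 + 19, 21 = 1*19 + 2, 19 = 9*2 + 1, 2 = 2*1).
Back-substituting, 21*(-59) + 124*(10) = 1.
Scale by 2740: one solution is (-161660, 27400). Reduce p mod 124: (36, 16).
General: p = 36 + 124t, q = 16 - 21t.
p ≥ 0 ⇒ t ≥ 0; q ≥ 0 ⇒ t ≤ 0. So t ∈ [0, 0]: 1 solution.

1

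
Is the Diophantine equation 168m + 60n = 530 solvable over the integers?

no

gcd(168, 60):
  168 = 2·60 + 48
  60 = 1·48 + 12
  48 = 4·12
so gcd(168, 60) = 12.
12 does not divide 530 (remainder 2), so no integer solutions.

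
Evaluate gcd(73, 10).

1

gcd(73, 10):
  73 = 7·10 + 3
  10 = 3·3 + 1
  3 = 3·1
so gcd(73, 10) = 1.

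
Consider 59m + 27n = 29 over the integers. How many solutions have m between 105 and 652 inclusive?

gcd(59, 27) = 1  (59 = 2·27 + 5, 27 = 5·5 + 2, 5 = 2·2 + 1, 2 = 2·1).
Back-substituting, 59·(11) + 27·(-24) = 1.
Scale by 29: particular solution (319, -696); reduce m mod 27: (22, -47).
General solution: m = 22 + 27t, n = -47 - 59t for integer t.
105 ≤ 22 + 27t ≤ 652 gives t ∈ [4, 23], which is 20 values.

20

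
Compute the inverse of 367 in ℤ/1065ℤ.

gcd(1065, 367) = 1  (1065 = 2·367 + 331, 367 = 1·331 + 36, 331 = 9·36 + 7, 36 = 5·7 + 1, 7 = 7·1).
Back-substituting, 367·(148) + 1065·(-51) = 1.
So 367·148 ≡ 1 (mod 1065), and 148 mod 1065 = 148.

148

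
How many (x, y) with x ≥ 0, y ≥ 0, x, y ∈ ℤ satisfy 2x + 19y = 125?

gcd(19, 2) = 1  (19 = 9*2 + 1, 2 = 2*1).
Back-substituting, 2*(-9) + 19*(1) = 1.
Scale by 125: one solution is (-1125, 125). Reduce x mod 19: (15, 5).
General: x = 15 + 19t, y = 5 - 2t.
x ≥ 0 ⇒ t ≥ 0; y ≥ 0 ⇒ t ≤ 2. So t ∈ [0, 2]: 3 solutions.

3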